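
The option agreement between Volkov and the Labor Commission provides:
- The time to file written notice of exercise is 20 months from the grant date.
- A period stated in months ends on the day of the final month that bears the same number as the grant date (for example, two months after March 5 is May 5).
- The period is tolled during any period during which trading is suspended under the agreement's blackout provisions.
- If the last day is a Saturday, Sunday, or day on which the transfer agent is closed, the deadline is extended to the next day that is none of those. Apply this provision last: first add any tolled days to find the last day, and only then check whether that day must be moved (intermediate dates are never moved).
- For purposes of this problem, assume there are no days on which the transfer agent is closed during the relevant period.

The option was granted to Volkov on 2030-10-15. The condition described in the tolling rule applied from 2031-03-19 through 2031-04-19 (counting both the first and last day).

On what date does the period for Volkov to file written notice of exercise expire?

July 19, 2032

20 months after 2030-10-15 is June 15, 2032.
From March 19, 2031 through April 19, 2031 inclusive is 32 days; tolling adds 32 days: June 15, 2032 + 32 days = July 17, 2032.
July 17, 2032 is Saturday; July 18, 2032 is Sunday. The next qualifying day is July 19, 2032.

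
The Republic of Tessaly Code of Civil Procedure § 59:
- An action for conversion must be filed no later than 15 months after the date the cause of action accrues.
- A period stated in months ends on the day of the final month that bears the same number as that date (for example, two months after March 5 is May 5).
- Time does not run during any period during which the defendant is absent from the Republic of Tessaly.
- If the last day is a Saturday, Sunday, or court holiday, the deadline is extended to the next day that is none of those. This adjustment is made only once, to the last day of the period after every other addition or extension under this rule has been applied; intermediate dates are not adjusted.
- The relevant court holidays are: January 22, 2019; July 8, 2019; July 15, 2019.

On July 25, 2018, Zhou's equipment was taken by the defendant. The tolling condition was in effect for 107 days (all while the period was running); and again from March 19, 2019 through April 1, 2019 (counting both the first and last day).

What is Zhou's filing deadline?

February 24, 2020

15 months after July 25, 2018 is October 25, 2019.
Tolling adds 107 days: October 25, 2019 + 107 days = February 9, 2020.
From March 19, 2019 through April 1, 2019 inclusive is 14 days; tolling adds 14 days: February 9, 2020 + 14 days = February 23, 2020.
February 23, 2020 is Sunday. The next qualifying day is February 24, 2020.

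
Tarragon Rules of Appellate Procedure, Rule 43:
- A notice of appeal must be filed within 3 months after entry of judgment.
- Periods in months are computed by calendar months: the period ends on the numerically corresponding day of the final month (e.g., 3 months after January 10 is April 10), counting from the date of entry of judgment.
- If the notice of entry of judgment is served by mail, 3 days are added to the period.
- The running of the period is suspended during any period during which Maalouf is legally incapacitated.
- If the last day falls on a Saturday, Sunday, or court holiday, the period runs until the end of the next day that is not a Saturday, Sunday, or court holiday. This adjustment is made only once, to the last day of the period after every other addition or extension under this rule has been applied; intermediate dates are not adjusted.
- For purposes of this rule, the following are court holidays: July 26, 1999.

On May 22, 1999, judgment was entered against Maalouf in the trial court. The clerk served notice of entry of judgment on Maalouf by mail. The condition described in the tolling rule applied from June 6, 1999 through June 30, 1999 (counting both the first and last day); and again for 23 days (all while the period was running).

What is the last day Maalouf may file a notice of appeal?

October 12, 1999

3 months after May 22, 1999 is August 22, 1999.
Service was by mail, adding 3 days: August 22, 1999 + 3 days = August 25, 1999.
From June 6, 1999 through June 30, 1999 inclusive is 25 days; tolling adds 25 days: August 25, 1999 + 25 days = September 19, 1999.
Tolling adds 23 days: September 19, 1999 + 23 days = October 12, 1999.
October 12, 1999 is a Tuesday and not a court holiday, so no extension applies.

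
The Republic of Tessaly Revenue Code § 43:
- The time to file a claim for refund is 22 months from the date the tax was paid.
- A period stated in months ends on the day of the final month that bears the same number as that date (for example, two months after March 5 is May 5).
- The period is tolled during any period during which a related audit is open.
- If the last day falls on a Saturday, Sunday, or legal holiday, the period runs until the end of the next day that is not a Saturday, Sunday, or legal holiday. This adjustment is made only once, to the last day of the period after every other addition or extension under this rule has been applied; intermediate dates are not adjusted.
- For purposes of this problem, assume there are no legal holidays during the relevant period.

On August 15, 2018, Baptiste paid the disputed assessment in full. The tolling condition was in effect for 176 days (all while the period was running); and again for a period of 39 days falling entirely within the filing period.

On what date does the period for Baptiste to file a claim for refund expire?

January 18, 2021

22 months after August 15, 2018 is June 15, 2020.
Tolling adds 176 days: June 15, 2020 + 176 days = December 8, 2020.
Tolling adds 39 days: December 8, 2020 + 39 days = January 16, 2021.
January 16, 2021 is Saturday; January 17, 2021 is Sunday. The next qualifying day is January 18, 2021.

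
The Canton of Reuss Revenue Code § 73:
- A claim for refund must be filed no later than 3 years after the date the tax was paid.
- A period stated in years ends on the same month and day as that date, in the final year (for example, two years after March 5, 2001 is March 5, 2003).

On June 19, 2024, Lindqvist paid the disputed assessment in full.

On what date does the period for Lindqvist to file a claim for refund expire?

3 years after June 19, 2024 is June 19, 2027.

June 19, 2027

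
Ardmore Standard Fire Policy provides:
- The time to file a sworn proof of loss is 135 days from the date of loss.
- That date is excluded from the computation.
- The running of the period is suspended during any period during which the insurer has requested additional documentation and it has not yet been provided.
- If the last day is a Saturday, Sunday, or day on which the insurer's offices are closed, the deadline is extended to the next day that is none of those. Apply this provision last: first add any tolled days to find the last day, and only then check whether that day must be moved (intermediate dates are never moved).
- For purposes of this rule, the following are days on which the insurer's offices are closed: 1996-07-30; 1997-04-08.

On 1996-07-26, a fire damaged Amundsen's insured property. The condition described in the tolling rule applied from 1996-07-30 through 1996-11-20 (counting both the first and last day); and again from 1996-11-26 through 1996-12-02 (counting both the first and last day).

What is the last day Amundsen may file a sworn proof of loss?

April 9, 1997

135 days after 1996-07-26 is December 8, 1996.
From July 30, 1996 through November 20, 1996 inclusive is 114 days; tolling adds 114 days: December 8, 1996 + 114 days = April 1, 1997.
From November 26, 1996 through December 2, 1996 inclusive is 7 days; tolling adds 7 days: April 1, 1997 + 7 days = April 8, 1997.
April 8, 1997 is a listed holiday. The next qualifying day is April 9, 1997.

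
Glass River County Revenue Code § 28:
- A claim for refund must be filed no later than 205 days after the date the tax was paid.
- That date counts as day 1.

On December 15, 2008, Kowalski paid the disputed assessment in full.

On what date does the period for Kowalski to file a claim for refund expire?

Counting December 15, 2008 as day 1, day 205 is July 7, 2009.

July 7, 2009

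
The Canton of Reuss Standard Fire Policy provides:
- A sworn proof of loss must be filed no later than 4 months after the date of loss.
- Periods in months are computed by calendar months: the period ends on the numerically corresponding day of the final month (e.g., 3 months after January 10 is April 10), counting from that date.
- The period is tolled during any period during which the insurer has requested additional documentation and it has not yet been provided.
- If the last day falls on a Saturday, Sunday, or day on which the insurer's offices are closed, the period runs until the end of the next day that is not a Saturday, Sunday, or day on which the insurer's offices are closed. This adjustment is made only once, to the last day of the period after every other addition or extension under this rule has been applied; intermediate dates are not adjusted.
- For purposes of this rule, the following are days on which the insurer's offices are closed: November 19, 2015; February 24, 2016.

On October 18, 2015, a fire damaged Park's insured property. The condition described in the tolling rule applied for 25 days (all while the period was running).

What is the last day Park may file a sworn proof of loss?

March 14, 2016

4 months after October 18, 2015 is February 18, 2016.
Tolling adds 25 days: February 18, 2016 + 25 days = March 14, 2016.
March 14, 2016 is a Monday and not a day on which the insurer's offices are closed, so no extension applies.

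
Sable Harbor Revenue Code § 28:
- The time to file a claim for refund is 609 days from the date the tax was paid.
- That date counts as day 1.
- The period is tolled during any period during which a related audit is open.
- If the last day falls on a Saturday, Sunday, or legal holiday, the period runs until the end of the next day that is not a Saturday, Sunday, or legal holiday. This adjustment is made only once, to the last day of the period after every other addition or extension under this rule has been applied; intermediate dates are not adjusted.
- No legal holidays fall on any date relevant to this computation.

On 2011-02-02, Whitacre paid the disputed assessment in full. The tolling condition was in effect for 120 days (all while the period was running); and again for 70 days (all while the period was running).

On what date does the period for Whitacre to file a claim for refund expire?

April 10, 2013

Counting 2011-02-02 as day 1, day 609 is October 2, 2012.
Tolling adds 120 days: October 2, 2012 + 120 days = January 30, 2013.
Tolling adds 70 days: January 30, 2013 + 70 days = April 10, 2013.
April 10, 2013 is a Wednesday and not a legal holiday, so no extension applies.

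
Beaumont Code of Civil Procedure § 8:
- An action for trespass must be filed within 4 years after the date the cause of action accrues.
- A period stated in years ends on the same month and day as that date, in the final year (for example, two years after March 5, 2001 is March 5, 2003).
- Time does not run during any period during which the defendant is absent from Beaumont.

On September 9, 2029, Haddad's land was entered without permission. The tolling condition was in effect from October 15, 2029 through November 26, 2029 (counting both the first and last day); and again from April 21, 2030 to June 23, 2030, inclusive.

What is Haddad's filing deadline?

4 years after September 9, 2029 is September 9, 2033.
From October 15, 2029 through November 26, 2029 inclusive is 43 days; tolling adds 43 days: September 9, 2033 + 43 days = October 22, 2033.
From April 21, 2030 through June 23, 2030 inclusive is 64 days; tolling adds 64 days: October 22, 2033 + 64 days = December 25, 2033.

December 25, 2033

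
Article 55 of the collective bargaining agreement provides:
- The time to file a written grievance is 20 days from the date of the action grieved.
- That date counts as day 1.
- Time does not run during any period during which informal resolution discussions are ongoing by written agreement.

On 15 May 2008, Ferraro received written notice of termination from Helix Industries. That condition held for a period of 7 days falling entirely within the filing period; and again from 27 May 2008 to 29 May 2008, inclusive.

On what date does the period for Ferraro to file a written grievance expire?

Counting 15 May 2008 as day 1, day 20 is June 3, 2008.
Tolling adds 7 days: June 3, 2008 + 7 days = June 10, 2008.
From May 27, 2008 through May 29, 2008 inclusive is 3 days; tolling adds 3 days: June 10, 2008 + 3 days = June 13, 2008.

June 13, 2008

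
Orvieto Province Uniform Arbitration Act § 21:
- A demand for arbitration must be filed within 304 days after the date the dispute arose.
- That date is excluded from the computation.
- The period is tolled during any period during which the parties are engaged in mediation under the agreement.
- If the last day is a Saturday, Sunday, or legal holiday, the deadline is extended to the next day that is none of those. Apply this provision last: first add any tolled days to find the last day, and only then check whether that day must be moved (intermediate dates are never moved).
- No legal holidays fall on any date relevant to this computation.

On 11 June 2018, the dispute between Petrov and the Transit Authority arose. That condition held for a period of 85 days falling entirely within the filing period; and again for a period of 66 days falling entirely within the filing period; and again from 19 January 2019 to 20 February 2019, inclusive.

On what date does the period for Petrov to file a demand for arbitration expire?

304 days after 11 June 2018 is April 11, 2019.
Tolling adds 85 days: April 11, 2019 + 85 days = July 5, 2019.
Tolling adds 66 days: July 5, 2019 + 66 days = September 9, 2019.
From January 19, 2019 through February 20, 2019 inclusive is 33 days; tolling adds 33 days: September 9, 2019 + 33 days = October 12, 2019.
October 12, 2019 is Saturday; October 13, 2019 is Sunday. The next qualifying day is October 14, 2019.

October 14, 2019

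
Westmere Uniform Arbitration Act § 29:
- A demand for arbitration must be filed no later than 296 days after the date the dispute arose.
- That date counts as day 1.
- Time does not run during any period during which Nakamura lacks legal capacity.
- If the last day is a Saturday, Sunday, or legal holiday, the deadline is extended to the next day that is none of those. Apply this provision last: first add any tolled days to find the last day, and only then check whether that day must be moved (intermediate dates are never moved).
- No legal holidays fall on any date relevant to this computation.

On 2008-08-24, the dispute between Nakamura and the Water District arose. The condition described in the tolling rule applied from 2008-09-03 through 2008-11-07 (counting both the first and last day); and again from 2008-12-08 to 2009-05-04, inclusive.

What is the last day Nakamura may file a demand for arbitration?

Counting 2008-08-24 as day 1, day 296 is June 15, 2009.
From September 3, 2008 through November 7, 2008 inclusive is 66 days; tolling adds 66 days: June 15, 2009 + 66 days = August 20, 2009.
From December 8, 2008 through May 4, 2009 inclusive is 148 days; tolling adds 148 days: August 20, 2009 + 148 days = January 15, 2010.
January 15, 2010 is a Friday and not a legal holiday, so no extension applies.

January 15, 2010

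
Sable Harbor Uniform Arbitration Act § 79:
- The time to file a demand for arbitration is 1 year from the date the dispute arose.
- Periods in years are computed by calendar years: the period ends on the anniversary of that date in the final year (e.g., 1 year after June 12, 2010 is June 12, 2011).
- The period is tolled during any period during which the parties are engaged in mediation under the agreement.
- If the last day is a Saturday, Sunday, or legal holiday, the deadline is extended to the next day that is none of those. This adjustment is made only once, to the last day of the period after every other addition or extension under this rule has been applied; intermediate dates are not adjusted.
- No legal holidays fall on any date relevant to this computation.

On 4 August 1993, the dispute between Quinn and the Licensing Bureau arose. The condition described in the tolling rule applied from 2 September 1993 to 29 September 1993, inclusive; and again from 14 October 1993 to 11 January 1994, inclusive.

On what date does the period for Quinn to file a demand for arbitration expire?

1 year after 4 August 1993 is August 4, 1994.
From September 2, 1993 through September 29, 1993 inclusive is 28 days; tolling adds 28 days: August 4, 1994 + 28 days = September 1, 1994.
From October 14, 1993 through January 11, 1994 inclusive is 90 days; tolling adds 90 days: September 1, 1994 + 90 days = November 30, 1994.
November 30, 1994 is a Wednesday and not a legal holiday, so no extension applies.

November 30, 1994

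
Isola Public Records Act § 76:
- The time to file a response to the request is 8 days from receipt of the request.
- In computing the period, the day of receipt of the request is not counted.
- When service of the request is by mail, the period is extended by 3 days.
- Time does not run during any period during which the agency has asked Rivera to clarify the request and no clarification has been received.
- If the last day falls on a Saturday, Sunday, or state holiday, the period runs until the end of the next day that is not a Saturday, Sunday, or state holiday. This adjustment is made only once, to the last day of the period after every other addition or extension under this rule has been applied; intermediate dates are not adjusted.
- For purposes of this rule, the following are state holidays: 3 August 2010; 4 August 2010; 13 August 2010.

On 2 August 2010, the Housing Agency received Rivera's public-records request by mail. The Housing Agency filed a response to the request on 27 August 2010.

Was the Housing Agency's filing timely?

No

8 days after 2 August 2010 is August 10, 2010.
Service was by mail, adding 3 days: August 10, 2010 + 3 days = August 13, 2010.
August 13, 2010 is a listed holiday; August 14, 2010 is Saturday; August 15, 2010 is Sunday. The next qualifying day is August 16, 2010.
The deadline is August 16, 2010; the filing on August 27, 2010 is after that date.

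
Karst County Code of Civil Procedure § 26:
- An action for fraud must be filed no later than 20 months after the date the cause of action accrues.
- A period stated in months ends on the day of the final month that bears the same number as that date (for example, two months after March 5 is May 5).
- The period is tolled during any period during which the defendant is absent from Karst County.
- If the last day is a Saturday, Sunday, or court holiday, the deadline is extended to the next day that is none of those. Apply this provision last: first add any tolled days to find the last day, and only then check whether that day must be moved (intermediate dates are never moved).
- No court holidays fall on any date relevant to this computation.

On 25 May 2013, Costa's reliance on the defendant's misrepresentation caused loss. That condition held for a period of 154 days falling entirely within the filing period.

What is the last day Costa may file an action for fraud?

June 29, 2015

20 months after 25 May 2013 is January 25, 2015.
Tolling adds 154 days: January 25, 2015 + 154 days = June 28, 2015.
June 28, 2015 is Sunday. The next qualifying day is June 29, 2015.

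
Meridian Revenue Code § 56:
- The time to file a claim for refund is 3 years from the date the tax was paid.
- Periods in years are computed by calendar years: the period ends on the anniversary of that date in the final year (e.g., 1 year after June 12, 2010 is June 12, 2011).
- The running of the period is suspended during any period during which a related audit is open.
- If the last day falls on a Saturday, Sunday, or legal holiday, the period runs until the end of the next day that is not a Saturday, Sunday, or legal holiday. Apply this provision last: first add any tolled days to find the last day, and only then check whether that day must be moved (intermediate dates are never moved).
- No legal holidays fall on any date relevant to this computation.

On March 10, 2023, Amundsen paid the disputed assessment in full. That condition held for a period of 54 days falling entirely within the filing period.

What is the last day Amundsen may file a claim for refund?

May 4, 2026

3 years after March 10, 2023 is March 10, 2026.
Tolling adds 54 days: March 10, 2026 + 54 days = May 3, 2026.
May 3, 2026 is Sunday. The next qualifying day is May 4, 2026.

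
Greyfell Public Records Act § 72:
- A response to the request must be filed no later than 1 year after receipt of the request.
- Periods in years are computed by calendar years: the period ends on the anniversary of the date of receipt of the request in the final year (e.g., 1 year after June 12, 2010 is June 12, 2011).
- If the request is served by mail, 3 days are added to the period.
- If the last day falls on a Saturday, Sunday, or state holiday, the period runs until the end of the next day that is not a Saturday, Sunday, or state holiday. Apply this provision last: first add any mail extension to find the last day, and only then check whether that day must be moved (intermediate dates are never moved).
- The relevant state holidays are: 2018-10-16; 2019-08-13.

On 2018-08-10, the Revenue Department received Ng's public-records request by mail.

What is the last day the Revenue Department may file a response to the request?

August 14, 2019

1 year after 2018-08-10 is August 10, 2019.
Service was by mail, adding 3 days: August 10, 2019 + 3 days = August 13, 2019.
August 13, 2019 is a listed holiday. The next qualifying day is August 14, 2019.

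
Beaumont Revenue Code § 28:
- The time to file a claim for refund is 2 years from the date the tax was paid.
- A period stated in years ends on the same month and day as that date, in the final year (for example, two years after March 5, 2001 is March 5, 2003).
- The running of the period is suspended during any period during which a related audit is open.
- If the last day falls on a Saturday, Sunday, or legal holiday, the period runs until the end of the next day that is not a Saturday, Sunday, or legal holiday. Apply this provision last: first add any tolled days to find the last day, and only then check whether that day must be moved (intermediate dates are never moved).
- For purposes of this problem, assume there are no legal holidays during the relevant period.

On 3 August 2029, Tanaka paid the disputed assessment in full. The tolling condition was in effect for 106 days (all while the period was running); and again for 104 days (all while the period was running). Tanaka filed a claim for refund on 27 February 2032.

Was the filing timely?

2 years after 3 August 2029 is August 3, 2031.
Tolling adds 106 days: August 3, 2031 + 106 days = November 17, 2031.
Tolling adds 104 days: November 17, 2031 + 104 days = February 29, 2032.
February 29, 2032 is Sunday. The next qualifying day is March 1, 2032.
The deadline is March 1, 2032; the filing on February 27, 2032 is on or before that date.

Yes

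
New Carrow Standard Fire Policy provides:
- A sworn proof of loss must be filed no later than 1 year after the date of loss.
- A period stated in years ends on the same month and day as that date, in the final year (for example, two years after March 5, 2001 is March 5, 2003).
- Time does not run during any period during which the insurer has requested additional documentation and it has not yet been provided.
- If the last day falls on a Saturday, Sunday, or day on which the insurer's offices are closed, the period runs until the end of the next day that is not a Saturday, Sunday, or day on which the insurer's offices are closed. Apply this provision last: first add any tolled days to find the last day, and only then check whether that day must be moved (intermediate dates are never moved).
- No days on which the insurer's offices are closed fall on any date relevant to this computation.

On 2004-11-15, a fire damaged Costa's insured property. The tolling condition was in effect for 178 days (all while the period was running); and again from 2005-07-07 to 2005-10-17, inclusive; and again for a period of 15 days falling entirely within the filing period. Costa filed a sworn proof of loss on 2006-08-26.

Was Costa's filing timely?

Yes

1 year after 2004-11-15 is November 15, 2005.
Tolling adds 178 days: November 15, 2005 + 178 days = May 12, 2006.
From July 7, 2005 through October 17, 2005 inclusive is 103 days; tolling adds 103 days: May 12, 2006 + 103 days = August 23, 2006.
Tolling adds 15 days: August 23, 2006 + 15 days = September 7, 2006.
September 7, 2006 is a Thursday and not a day on which the insurer's offices are closed, so no extension applies.
The deadline is September 7, 2006; the filing on August 26, 2006 is on or before that date.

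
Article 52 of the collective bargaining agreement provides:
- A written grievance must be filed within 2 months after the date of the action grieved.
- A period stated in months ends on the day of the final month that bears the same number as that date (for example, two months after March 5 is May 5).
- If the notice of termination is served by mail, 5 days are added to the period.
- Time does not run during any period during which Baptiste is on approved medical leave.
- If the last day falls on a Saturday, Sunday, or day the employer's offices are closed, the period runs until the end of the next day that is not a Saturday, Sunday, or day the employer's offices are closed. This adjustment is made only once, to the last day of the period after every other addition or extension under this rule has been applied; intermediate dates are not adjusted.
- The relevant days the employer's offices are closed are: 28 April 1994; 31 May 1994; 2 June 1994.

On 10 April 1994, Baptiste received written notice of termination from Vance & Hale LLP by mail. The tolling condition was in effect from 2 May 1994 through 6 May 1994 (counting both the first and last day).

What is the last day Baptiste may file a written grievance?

2 months after 10 April 1994 is June 10, 1994.
Service was by mail, adding 5 days: June 10, 1994 + 5 days = June 15, 1994.
From May 2, 1994 through May 6, 1994 inclusive is 5 days; tolling adds 5 days: June 15, 1994 + 5 days = June 20, 1994.
June 20, 1994 is a Monday and not a day the employer's offices are closed, so no extension applies.

June 20, 1994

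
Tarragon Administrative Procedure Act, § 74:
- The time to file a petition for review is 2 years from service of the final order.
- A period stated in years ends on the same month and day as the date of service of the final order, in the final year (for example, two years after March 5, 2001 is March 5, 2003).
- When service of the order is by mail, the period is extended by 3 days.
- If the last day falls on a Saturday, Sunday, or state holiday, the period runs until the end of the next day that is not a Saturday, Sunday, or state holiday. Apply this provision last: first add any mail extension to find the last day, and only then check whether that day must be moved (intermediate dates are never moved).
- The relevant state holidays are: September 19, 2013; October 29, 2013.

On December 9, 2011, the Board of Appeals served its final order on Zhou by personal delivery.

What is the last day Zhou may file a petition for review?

December 9, 2013

2 years after December 9, 2011 is December 9, 2013.
Service was not by mail, so no mail extension applies.
December 9, 2013 is a Monday and not a state holiday, so no extension applies.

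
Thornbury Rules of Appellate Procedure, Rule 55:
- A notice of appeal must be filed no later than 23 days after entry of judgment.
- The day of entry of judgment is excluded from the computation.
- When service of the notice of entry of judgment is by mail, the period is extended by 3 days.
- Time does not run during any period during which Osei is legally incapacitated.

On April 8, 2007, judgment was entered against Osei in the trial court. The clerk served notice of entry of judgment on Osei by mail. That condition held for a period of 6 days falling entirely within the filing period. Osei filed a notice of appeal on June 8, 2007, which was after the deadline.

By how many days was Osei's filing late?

29 days

23 days after April 8, 2007 is May 1, 2007.
Service was by mail, adding 3 days: May 1, 2007 + 3 days = May 4, 2007.
Tolling adds 6 days: May 4, 2007 + 6 days = May 10, 2007.
The deadline is May 10, 2007; from May 10, 2007 to June 8, 2007 is 29 days.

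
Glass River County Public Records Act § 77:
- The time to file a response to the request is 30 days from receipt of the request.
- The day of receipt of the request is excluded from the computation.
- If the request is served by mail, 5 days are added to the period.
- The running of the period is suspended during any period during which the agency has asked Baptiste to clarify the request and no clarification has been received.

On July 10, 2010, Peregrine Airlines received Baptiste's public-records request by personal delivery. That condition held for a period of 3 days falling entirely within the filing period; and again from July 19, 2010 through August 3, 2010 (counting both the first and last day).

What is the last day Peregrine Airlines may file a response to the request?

August 28, 2010

30 days after July 10, 2010 is August 9, 2010.
Service was not by mail, so no mail extension applies.
Tolling adds 3 days: August 9, 2010 + 3 days = August 12, 2010.
From July 19, 2010 through August 3, 2010 inclusive is 16 days; tolling adds 16 days: August 12, 2010 + 16 days = August 28, 2010.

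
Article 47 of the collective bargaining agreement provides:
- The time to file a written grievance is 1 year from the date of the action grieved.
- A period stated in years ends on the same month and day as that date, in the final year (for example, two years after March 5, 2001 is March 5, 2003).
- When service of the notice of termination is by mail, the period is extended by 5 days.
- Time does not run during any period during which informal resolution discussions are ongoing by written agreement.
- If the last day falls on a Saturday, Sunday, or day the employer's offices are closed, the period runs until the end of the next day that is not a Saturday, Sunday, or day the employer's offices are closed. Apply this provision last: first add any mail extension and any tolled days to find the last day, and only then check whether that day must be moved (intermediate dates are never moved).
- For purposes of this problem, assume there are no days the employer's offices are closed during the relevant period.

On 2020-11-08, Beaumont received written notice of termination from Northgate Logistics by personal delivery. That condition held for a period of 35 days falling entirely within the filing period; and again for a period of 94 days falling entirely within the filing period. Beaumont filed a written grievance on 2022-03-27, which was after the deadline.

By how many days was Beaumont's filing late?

1 year after 2020-11-08 is November 8, 2021.
Service was not by mail, so no mail extension applies.
Tolling adds 35 days: November 8, 2021 + 35 days = December 13, 2021.
Tolling adds 94 days: December 13, 2021 + 94 days = March 17, 2022.
March 17, 2022 is a Thursday and not a day the employer's offices are closed, so no extension applies.
The deadline is March 17, 2022; from March 17, 2022 to March 27, 2022 is 10 days.

10 days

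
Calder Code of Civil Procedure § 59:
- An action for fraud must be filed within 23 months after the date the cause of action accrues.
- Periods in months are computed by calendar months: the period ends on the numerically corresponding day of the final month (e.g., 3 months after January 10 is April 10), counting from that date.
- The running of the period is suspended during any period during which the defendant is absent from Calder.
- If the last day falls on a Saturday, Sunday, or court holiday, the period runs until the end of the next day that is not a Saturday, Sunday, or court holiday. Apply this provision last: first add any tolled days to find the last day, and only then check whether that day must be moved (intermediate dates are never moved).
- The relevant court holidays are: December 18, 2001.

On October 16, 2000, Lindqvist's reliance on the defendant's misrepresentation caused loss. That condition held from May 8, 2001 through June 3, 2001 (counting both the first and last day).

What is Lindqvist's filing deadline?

23 months after October 16, 2000 is September 16, 2002.
From May 8, 2001 through June 3, 2001 inclusive is 27 days; tolling adds 27 days: September 16, 2002 + 27 days = October 13, 2002.
October 13, 2002 is Sunday. The next qualifying day is October 14, 2002.

October 14, 2002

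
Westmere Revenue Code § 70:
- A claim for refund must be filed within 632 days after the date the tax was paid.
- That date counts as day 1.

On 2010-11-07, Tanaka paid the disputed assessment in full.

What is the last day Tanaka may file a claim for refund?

Counting 2010-11-07 as day 1, day 632 is July 30, 2012.

July 30, 2012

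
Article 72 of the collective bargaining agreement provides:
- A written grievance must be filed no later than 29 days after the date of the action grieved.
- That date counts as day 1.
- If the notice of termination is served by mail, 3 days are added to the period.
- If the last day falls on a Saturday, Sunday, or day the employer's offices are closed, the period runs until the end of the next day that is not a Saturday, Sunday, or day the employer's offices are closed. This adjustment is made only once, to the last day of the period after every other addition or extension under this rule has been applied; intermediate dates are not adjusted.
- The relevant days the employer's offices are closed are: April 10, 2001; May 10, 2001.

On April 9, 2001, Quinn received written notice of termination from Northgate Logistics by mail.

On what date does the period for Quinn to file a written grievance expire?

Counting April 9, 2001 as day 1, day 29 is May 7, 2001.
Service was by mail, adding 3 days: May 7, 2001 + 3 days = May 10, 2001.
May 10, 2001 is a listed holiday. The next qualifying day is May 11, 2001.

May 11, 2001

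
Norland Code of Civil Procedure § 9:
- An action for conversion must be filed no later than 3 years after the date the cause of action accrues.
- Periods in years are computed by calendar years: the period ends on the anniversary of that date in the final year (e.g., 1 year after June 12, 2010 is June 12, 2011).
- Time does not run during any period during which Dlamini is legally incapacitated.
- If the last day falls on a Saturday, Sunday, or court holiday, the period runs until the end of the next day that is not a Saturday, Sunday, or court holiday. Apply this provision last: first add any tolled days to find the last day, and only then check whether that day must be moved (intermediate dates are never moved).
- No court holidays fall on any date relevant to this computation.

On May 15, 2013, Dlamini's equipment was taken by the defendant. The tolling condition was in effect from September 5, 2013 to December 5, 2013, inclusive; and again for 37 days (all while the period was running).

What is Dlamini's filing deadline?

September 21, 2016

3 years after May 15, 2013 is May 15, 2016.
From September 5, 2013 through December 5, 2013 inclusive is 92 days; tolling adds 92 days: May 15, 2016 + 92 days = August 15, 2016.
Tolling adds 37 days: August 15, 2016 + 37 days = September 21, 2016.
September 21, 2016 is a Wednesday and not a court holiday, so no extension applies.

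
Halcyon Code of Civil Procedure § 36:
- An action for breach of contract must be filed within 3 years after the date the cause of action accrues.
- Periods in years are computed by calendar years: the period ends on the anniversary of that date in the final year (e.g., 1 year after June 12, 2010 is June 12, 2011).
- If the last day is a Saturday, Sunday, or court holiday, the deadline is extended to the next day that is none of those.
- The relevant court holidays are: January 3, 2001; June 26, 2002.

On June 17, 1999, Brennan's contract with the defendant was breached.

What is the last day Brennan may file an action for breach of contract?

June 17, 2002

3 years after June 17, 1999 is June 17, 2002.
June 17, 2002 is a Monday and not a court holiday, so no extension applies.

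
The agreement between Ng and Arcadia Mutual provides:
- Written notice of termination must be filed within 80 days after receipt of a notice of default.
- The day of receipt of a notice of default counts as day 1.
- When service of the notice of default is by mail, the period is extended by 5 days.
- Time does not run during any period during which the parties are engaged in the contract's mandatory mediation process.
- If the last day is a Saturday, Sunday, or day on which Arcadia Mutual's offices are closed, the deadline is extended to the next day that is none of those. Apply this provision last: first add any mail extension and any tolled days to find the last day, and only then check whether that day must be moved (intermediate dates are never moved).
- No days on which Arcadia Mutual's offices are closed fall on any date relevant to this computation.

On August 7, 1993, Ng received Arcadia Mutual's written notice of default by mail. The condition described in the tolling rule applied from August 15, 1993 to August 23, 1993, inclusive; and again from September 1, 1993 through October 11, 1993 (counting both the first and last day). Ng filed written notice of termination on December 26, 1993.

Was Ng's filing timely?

No

Counting August 7, 1993 as day 1, day 80 is October 25, 1993.
Service was by mail, adding 5 days: October 25, 1993 + 5 days = October 30, 1993.
From August 15, 1993 through August 23, 1993 inclusive is 9 days; tolling adds 9 days: October 30, 1993 + 9 days = November 8, 1993.
From September 1, 1993 through October 11, 1993 inclusive is 41 days; tolling adds 41 days: November 8, 1993 + 41 days = December 19, 1993.
December 19, 1993 is Sunday. The next qualifying day is December 20, 1993.
The deadline is December 20, 1993; the filing on December 26, 1993 is after that date.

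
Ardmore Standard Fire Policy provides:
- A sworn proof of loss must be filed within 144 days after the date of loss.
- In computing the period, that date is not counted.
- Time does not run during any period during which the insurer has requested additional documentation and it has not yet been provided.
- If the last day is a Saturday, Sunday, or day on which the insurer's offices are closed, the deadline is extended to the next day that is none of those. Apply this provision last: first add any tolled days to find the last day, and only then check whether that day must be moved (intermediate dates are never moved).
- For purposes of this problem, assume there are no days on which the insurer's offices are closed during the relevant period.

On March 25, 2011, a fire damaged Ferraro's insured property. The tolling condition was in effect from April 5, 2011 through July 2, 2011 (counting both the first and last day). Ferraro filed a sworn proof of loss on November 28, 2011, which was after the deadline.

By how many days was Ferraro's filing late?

144 days after March 25, 2011 is August 16, 2011.
From April 5, 2011 through July 2, 2011 inclusive is 89 days; tolling adds 89 days: August 16, 2011 + 89 days = November 13, 2011.
November 13, 2011 is Sunday. The next qualifying day is November 14, 2011.
The deadline is November 14, 2011; from November 14, 2011 to November 28, 2011 is 14 days.

14 days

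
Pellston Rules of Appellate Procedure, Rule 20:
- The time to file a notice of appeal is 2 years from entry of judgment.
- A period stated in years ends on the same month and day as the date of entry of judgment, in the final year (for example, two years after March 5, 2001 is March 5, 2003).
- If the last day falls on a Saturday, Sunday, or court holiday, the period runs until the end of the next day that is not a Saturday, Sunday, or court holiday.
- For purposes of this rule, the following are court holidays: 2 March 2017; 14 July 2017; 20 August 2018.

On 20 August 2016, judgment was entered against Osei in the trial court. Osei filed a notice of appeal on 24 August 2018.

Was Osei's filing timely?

No

2 years after 20 August 2016 is August 20, 2018.
August 20, 2018 is a listed holiday. The next qualifying day is August 21, 2018.
The deadline is August 21, 2018; the filing on August 24, 2018 is after that date.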